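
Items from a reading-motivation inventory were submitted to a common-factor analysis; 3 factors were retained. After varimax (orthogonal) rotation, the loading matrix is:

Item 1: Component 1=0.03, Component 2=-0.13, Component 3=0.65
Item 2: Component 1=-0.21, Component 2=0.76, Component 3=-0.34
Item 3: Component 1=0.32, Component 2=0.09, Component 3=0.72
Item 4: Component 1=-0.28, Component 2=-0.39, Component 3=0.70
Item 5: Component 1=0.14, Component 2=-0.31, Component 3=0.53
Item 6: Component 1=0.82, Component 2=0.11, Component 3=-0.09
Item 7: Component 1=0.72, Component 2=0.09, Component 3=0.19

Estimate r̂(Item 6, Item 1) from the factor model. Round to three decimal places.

r̂ = Σ λ_i·λ_j across factors = (0.82)(0.03) + (0.11)(-0.13) + (-0.09)(0.65)
  = +0.0246 -0.0143 -0.0585 = -0.0482

-0.048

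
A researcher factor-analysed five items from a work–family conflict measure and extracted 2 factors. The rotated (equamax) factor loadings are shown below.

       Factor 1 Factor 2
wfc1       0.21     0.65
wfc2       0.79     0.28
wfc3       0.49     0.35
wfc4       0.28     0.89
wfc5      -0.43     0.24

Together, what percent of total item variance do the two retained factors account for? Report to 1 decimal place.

SS loadings by factor: 1.1716, 1.4731; total = 2.6447.
Total variance with 5 standardized items is 5, so the solution explains 2.6447/5 = 0.5289 = 52.89%.

52.9%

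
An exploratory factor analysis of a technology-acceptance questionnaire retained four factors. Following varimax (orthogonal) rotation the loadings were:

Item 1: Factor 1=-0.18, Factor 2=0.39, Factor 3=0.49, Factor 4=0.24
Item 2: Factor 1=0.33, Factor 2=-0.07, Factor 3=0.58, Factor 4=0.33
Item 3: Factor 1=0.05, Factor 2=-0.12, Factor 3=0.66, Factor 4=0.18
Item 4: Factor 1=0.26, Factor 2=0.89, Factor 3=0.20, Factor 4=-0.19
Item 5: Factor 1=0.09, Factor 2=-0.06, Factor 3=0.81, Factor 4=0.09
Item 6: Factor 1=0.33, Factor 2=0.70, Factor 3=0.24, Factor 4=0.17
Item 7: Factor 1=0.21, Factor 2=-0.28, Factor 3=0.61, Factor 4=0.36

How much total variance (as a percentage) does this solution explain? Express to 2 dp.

63.54%

Communalities: 0.4822, 0.5591, 0.4849, 0.9358, 0.6759, 0.6854, 0.6242; Σh² = 4.4475.
Total variance with 7 standardized items is 7, so the solution explains 4.4475/7 = 0.6354 = 63.54%.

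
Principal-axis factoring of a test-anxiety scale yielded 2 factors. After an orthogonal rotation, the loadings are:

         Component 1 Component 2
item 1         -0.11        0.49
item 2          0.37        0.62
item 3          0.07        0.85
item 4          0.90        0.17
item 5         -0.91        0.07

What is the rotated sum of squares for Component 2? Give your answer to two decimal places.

SS loadings for Component 2 = 0.49² + 0.62² + 0.85² + 0.17² + 0.07² = 0.2401 + 0.3844 + 0.7225 + 0.0289 + 0.0049 = 1.3808

1.38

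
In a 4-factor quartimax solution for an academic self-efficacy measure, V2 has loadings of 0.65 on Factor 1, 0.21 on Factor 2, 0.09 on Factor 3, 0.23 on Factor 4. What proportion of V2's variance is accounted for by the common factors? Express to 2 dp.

h² = 0.65² + 0.21² + 0.09² + 0.23² = 0.4225 + 0.0441 + 0.0081 + 0.0529 = 0.5276

0.53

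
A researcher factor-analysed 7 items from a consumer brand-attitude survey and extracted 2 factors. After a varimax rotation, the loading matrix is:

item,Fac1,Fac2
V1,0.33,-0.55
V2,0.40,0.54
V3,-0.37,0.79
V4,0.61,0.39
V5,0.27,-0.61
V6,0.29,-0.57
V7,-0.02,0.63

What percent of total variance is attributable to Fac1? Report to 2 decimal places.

SS loadings for Fac1 = 0.33² + 0.40² + (-0.37)² + 0.61² + 0.27² + 0.29² + (-0.02)² = 0.9353
With 7 standardized items, total variance = 7. Proportion = 0.9353/7 = 0.1336 → 13.36%.

13.36%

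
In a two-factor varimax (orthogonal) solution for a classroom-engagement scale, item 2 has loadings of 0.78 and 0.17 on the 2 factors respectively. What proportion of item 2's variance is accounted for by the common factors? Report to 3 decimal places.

h² = 0.78² + 0.17² = 0.6084 + 0.0289 = 0.6373

0.637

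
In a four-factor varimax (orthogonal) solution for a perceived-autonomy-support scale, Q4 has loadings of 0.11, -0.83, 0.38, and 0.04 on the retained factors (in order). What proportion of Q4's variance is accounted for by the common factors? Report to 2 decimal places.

0.85

h² = 0.11² + (-0.83)² + 0.38² + 0.04² = 0.0121 + 0.6889 + 0.1444 + 0.0016 = 0.8470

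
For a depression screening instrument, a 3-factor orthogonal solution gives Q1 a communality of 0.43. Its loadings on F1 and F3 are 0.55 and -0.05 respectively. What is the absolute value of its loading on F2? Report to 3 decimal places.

Under orthogonal rotation h² = Σλ², so λ_F2² = h² − (0.3050) = 0.43 − 0.3050 = 0.1250.
|λ| = √0.1250 = 0.3536.

0.354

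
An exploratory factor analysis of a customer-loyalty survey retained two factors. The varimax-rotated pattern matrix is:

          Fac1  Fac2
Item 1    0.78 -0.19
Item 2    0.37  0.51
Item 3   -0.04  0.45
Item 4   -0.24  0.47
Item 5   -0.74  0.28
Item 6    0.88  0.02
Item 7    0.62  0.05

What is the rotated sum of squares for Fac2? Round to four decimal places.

SS loadings for Fac2 = (-0.19)² + 0.51² + 0.45² + 0.47² + 0.28² + 0.02² + 0.05² = 0.0361 + 0.2601 + 0.2025 + 0.2209 + 0.0784 + 0.0004 + 0.0025 = 0.8009

0.8009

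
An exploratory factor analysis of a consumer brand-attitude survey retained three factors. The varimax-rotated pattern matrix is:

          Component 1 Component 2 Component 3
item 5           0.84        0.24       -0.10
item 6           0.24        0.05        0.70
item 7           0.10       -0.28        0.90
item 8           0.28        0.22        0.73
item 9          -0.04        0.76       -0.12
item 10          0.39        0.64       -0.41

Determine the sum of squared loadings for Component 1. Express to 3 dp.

1.005

SS loadings for Component 1 = 0.84² + 0.24² + 0.10² + 0.28² + (-0.04)² + 0.39² = 0.7056 + 0.0576 + 0.0100 + 0.0784 + 0.0016 + 0.1521 = 1.0053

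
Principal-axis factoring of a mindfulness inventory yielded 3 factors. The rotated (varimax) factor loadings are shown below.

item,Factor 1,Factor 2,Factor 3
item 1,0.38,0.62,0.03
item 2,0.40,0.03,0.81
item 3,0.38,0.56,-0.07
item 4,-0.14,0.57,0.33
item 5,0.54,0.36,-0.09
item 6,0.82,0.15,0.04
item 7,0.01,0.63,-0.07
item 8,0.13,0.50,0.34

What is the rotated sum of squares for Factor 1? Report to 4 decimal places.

1.4494

SS loadings for Factor 1 = 0.38² + 0.40² + 0.38² + (-0.14)² + 0.54² + 0.82² + 0.01² + 0.13² = 0.1444 + 0.1600 + 0.1444 + 0.0196 + 0.2916 + 0.6724 + 0.0001 + 0.0169 = 1.4494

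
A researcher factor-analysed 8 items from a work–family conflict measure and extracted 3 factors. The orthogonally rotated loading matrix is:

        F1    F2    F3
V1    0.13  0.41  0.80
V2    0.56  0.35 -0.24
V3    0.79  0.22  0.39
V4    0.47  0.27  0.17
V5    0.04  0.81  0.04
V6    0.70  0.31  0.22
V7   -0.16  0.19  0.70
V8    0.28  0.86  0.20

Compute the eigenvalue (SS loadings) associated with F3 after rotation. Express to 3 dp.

1.459

SS loadings for F3 = 0.80² + (-0.24)² + 0.39² + 0.17² + 0.04² + 0.22² + 0.70² + 0.20² = 0.6400 + 0.0576 + 0.1521 + 0.0289 + 0.0016 + 0.0484 + 0.4900 + 0.0400 = 1.4586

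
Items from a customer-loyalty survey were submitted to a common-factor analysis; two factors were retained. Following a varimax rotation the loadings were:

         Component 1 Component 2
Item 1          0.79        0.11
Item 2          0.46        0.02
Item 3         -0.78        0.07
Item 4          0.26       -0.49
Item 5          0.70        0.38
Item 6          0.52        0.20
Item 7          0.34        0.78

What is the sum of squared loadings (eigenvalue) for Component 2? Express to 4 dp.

SS loadings for Component 2 = 0.11² + 0.02² + 0.07² + (-0.49)² + 0.38² + 0.20² + 0.78² = 0.0121 + 0.0004 + 0.0049 + 0.2401 + 0.1444 + 0.0400 + 0.6084 = 1.0503

1.0503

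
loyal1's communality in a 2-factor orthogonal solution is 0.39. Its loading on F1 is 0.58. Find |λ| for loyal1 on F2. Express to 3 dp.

Under orthogonal rotation h² = Σλ², so λ_F2² = h² − (0.3364) = 0.39 − 0.3364 = 0.0536.
|λ| = √0.0536 = 0.2315.

0.232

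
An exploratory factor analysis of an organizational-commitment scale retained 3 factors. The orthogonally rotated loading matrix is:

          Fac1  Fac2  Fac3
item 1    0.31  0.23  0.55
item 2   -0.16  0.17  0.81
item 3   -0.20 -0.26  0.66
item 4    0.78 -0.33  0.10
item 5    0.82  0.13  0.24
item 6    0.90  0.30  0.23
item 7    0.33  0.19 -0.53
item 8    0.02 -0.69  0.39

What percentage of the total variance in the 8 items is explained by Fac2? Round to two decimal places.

10.97%

SS loadings for Fac2 = 0.23² + 0.17² + (-0.26)² + (-0.33)² + 0.13² + 0.30² + 0.19² + (-0.69)² = 0.8774
With 8 standardized items, total variance = 8. Proportion = 0.8774/8 = 0.1097 → 10.97%.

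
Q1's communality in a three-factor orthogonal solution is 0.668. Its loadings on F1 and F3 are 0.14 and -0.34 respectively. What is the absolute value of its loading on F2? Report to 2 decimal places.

0.73

Under orthogonal rotation h² = Σλ², so λ_F2² = h² − (0.1352) = 0.668 − 0.1352 = 0.5328.
|λ| = √0.5328 = 0.7299.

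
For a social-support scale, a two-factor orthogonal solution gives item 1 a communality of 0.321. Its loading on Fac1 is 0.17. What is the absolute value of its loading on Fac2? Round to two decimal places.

0.54

Under orthogonal rotation h² = Σλ², so λ_Fac2² = h² − (0.0289) = 0.321 − 0.0289 = 0.2921.
|λ| = √0.2921 = 0.5405.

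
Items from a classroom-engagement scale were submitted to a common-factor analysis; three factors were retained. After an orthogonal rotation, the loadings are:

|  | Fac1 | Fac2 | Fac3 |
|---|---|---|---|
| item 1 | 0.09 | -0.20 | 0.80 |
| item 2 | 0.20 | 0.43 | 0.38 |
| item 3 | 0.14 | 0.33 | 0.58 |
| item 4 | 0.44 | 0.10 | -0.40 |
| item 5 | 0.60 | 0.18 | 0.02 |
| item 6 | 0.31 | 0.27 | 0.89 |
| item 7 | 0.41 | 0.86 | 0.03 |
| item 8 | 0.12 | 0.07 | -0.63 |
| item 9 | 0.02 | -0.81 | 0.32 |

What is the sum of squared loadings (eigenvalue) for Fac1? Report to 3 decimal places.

SS loadings for Fac1 = 0.09² + 0.20² + 0.14² + 0.44² + 0.60² + 0.31² + 0.41² + 0.12² + 0.02² = 0.0081 + 0.0400 + 0.0196 + 0.1936 + 0.3600 + 0.0961 + 0.1681 + 0.0144 + 0.0004 = 0.9003

0.900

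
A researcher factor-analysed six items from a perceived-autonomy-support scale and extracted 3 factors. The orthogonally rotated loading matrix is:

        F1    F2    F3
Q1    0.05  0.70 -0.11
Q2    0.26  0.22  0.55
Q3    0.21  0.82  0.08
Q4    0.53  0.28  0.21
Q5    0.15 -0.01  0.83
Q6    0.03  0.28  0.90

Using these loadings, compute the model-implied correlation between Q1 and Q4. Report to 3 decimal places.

r̂ = Σ λ_i·λ_j across factors = (0.05)(0.53) + (0.70)(0.28) + (-0.11)(0.21)
  = +0.0265 +0.1960 -0.0231 = 0.1994

0.199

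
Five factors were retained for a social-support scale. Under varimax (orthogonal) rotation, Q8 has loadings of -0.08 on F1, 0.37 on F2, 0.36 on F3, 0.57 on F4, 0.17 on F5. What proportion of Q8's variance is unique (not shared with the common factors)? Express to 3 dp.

0.373

h² = (-0.08)² + 0.37² + 0.36² + 0.57² + 0.17² = 0.0064 + 0.1369 + 0.1296 + 0.3249 + 0.0289 = 0.6267
Uniqueness u² = 1 − h² = 1 − 0.6267 = 0.3733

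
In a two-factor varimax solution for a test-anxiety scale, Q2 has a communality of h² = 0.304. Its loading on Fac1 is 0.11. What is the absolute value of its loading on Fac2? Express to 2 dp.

Under orthogonal rotation h² = Σλ², so λ_Fac2² = h² − (0.0121) = 0.304 − 0.0121 = 0.2919.
|λ| = √0.2919 = 0.5403.

0.54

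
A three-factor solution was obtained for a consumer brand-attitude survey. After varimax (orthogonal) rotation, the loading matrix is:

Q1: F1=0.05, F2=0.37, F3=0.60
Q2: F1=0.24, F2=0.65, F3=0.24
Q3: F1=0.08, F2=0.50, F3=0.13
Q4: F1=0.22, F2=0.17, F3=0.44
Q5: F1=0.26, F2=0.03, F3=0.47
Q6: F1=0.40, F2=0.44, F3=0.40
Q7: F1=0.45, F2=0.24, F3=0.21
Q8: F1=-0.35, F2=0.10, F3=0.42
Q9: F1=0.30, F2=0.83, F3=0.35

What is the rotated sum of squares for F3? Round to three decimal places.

SS loadings for F3 = 0.60² + 0.24² + 0.13² + 0.44² + 0.47² + 0.40² + 0.21² + 0.42² + 0.35² = 0.3600 + 0.0576 + 0.0169 + 0.1936 + 0.2209 + 0.1600 + 0.0441 + 0.1764 + 0.1225 = 1.3520

1.352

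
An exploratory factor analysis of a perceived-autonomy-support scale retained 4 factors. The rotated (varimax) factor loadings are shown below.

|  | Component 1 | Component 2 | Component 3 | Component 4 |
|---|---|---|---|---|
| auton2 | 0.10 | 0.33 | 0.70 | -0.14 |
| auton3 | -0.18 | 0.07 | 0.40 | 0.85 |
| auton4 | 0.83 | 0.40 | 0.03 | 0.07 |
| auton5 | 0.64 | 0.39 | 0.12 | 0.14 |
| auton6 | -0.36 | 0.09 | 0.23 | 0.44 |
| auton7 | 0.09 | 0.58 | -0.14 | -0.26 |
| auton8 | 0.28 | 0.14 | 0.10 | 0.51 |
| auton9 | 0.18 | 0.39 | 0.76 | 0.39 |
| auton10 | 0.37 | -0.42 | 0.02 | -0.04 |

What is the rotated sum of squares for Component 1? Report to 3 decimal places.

SS loadings for Component 1 = 0.10² + (-0.18)² + 0.83² + 0.64² + (-0.36)² + 0.09² + 0.28² + 0.18² + 0.37² = 0.0100 + 0.0324 + 0.6889 + 0.4096 + 0.1296 + 0.0081 + 0.0784 + 0.0324 + 0.1369 = 1.5263

1.526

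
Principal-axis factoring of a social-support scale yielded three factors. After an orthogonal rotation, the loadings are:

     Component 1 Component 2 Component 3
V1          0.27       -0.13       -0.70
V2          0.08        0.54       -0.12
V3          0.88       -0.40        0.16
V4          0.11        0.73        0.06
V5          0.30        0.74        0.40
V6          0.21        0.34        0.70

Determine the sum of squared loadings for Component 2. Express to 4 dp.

SS loadings for Component 2 = (-0.13)² + 0.54² + (-0.40)² + 0.73² + 0.74² + 0.34² = 0.0169 + 0.2916 + 0.1600 + 0.5329 + 0.5476 + 0.1156 = 1.6646

1.6646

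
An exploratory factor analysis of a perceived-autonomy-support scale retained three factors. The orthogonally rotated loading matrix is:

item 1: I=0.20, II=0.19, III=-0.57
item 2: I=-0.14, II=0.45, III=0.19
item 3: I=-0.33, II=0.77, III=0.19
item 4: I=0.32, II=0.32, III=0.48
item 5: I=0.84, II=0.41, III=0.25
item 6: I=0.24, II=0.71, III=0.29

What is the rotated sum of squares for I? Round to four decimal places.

SS loadings for I = 0.20² + (-0.14)² + (-0.33)² + 0.32² + 0.84² + 0.24² = 0.0400 + 0.0196 + 0.1089 + 0.1024 + 0.7056 + 0.0576 = 1.0341

1.0341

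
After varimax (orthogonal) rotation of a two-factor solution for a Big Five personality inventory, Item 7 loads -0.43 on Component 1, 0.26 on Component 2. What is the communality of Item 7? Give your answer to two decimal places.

h² = (-0.43)² + 0.26² = 0.1849 + 0.0676 = 0.2525

0.25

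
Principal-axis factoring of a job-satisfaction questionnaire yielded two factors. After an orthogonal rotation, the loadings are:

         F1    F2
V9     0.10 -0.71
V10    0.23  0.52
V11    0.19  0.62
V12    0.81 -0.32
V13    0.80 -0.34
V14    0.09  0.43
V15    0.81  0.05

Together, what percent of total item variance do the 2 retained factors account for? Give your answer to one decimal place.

SS loadings by factor: 2.0593, 1.5643; total = 3.6236.
Total variance with 7 standardized items is 7, so the solution explains 3.6236/7 = 0.5177 = 51.77%.

51.8%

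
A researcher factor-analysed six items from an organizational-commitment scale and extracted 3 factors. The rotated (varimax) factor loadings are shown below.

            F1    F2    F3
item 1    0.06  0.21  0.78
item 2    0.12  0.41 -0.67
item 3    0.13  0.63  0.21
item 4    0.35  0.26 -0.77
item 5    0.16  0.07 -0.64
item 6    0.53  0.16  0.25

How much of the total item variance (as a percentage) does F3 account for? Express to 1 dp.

36.1%

SS loadings for F3 = 0.78² + (-0.67)² + 0.21² + (-0.77)² + (-0.64)² + 0.25² = 2.1664
With 6 standardized items, total variance = 6. Proportion = 2.1664/6 = 0.3611 → 36.11%.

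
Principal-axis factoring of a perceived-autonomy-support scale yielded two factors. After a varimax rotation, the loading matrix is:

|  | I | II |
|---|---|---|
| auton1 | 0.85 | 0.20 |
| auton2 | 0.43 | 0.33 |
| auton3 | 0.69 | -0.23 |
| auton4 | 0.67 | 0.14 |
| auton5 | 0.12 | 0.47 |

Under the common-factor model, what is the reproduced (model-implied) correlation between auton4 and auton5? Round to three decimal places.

r̂ = Σ λ_i·λ_j across factors = (0.67)(0.12) + (0.14)(0.47)
  = +0.0804 +0.0658 = 0.1462

0.146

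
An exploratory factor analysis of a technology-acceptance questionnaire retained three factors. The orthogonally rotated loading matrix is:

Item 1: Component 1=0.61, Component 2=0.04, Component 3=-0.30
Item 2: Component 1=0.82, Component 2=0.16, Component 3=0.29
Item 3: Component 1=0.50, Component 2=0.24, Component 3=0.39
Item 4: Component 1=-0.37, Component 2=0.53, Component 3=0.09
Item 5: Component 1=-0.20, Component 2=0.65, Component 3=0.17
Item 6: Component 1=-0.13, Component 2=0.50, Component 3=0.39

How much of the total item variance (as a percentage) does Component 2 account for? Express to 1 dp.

SS loadings for Component 2 = 0.04² + 0.16² + 0.24² + 0.53² + 0.65² + 0.50² = 1.0382
With 6 standardized items, total variance = 6. Proportion = 1.0382/6 = 0.1730 → 17.30%.

17.3%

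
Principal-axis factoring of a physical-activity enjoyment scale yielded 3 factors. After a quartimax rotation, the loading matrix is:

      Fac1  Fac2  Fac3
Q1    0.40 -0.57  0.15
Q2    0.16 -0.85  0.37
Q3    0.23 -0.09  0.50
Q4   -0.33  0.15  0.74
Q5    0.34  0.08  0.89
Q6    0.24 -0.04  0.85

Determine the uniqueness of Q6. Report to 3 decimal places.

h² = 0.24² + (-0.04)² + 0.85² = 0.0576 + 0.0016 + 0.7225 = 0.7817
Uniqueness u² = 1 − h² = 1 − 0.7817 = 0.2183

0.218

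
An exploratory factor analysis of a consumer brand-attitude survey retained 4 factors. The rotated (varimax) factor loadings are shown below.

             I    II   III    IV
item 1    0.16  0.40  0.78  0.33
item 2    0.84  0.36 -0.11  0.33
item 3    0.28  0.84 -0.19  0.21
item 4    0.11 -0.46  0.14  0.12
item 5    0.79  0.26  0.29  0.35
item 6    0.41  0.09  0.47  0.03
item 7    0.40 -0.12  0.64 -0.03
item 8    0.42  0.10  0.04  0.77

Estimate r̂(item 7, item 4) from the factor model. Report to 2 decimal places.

0.19

r̂ = Σ λ_i·λ_j across factors = (0.40)(0.11) + (-0.12)(-0.46) + (0.64)(0.14) + (-0.03)(0.12)
  = +0.0440 +0.0552 +0.0896 -0.0036 = 0.1852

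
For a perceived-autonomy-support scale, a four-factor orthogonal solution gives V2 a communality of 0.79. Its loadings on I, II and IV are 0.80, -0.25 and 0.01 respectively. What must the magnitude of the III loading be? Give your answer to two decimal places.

Under orthogonal rotation h² = Σλ², so λ_III² = h² − (0.7026) = 0.79 − 0.7026 = 0.0874.
|λ| = √0.0874 = 0.2956.

0.30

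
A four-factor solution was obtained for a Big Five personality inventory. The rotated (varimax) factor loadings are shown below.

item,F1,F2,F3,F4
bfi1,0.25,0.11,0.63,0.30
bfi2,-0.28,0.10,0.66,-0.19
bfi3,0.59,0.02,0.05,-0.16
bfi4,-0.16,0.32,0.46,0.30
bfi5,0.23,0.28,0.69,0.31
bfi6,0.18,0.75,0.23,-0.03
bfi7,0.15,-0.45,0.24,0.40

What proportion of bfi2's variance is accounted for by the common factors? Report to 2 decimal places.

0.56

h² = (-0.28)² + 0.10² + 0.66² + (-0.19)² = 0.0784 + 0.0100 + 0.4356 + 0.0361 = 0.5601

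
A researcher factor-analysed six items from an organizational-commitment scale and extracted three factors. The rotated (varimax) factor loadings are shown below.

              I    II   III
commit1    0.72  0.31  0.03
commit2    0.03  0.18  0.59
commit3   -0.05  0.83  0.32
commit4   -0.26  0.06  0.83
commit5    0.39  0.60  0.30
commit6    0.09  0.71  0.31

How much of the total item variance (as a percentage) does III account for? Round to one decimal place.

22.1%

SS loadings for III = 0.03² + 0.59² + 0.32² + 0.83² + 0.30² + 0.31² = 1.3264
With 6 standardized items, total variance = 6. Proportion = 1.3264/6 = 0.2211 → 22.11%.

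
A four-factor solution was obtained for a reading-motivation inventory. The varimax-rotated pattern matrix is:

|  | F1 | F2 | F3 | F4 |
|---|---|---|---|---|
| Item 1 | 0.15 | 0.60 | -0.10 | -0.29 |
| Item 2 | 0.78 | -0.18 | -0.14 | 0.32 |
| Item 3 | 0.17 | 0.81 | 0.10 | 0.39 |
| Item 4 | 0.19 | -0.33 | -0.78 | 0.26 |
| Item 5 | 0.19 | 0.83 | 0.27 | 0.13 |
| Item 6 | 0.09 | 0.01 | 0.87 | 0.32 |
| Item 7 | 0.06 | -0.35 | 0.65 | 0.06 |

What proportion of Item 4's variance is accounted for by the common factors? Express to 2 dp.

0.82

h² = 0.19² + (-0.33)² + (-0.78)² + 0.26² = 0.0361 + 0.1089 + 0.6084 + 0.0676 = 0.8210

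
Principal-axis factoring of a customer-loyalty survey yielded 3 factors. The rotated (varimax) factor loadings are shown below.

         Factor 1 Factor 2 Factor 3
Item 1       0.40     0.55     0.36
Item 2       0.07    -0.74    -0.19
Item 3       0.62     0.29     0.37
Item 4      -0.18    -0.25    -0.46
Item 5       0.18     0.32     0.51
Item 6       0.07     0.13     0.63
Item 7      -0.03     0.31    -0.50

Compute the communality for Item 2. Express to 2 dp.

0.59

h² = 0.07² + (-0.74)² + (-0.19)² = 0.0049 + 0.5476 + 0.0361 = 0.5886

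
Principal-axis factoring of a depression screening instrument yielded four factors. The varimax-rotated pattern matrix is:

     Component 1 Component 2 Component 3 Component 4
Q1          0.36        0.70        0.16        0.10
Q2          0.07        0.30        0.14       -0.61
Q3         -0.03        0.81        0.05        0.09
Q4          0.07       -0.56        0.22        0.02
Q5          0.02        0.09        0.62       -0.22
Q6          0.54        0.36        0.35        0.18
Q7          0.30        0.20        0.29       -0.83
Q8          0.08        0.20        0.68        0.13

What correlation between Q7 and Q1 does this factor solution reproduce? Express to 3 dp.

r̂ = Σ λ_i·λ_j across factors = (0.30)(0.36) + (0.20)(0.70) + (0.29)(0.16) + (-0.83)(0.10)
  = +0.1080 +0.1400 +0.0464 -0.0830 = 0.2114

0.211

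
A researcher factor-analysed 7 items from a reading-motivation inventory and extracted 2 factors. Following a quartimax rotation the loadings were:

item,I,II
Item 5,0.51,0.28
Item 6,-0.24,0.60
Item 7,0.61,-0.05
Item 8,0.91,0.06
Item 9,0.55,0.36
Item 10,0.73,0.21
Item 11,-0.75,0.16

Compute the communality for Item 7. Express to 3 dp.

0.375

h² = 0.61² + (-0.05)² = 0.3721 + 0.0025 = 0.3746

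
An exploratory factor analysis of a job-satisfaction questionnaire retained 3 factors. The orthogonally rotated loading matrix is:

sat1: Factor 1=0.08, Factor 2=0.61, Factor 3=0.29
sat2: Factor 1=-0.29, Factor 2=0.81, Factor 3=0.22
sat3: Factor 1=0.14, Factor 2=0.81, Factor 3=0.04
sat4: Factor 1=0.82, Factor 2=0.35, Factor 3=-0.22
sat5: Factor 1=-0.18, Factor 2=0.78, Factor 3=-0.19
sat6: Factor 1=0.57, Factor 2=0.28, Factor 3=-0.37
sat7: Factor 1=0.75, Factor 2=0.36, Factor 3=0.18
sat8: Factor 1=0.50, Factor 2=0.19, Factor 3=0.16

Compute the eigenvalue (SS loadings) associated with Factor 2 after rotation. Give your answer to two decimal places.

SS loadings for Factor 2 = 0.61² + 0.81² + 0.81² + 0.35² + 0.78² + 0.28² + 0.36² + 0.19² = 0.3721 + 0.6561 + 0.6561 + 0.1225 + 0.6084 + 0.0784 + 0.1296 + 0.0361 = 2.6593

2.66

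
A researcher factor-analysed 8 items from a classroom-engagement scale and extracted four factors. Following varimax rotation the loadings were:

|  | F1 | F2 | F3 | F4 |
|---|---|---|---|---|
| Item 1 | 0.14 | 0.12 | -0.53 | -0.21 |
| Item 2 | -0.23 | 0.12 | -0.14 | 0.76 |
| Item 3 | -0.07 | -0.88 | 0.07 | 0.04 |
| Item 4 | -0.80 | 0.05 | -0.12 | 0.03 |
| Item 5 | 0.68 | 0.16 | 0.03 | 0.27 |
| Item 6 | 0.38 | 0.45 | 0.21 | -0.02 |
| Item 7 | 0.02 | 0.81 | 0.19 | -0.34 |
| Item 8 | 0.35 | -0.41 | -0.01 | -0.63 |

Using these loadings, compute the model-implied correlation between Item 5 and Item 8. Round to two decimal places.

0.00

r̂ = Σ λ_i·λ_j across factors = (0.68)(0.35) + (0.16)(-0.41) + (0.03)(-0.01) + (0.27)(-0.63)
  = +0.2380 -0.0656 -0.0003 -0.1701 = 0.0020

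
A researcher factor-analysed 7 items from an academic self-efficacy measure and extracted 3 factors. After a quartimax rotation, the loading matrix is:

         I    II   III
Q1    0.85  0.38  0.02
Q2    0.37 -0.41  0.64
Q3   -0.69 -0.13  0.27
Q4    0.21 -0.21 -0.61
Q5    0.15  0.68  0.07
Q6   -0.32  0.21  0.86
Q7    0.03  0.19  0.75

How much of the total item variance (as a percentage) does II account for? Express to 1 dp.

13.1%

SS loadings for II = 0.38² + (-0.41)² + (-0.13)² + (-0.21)² + 0.68² + 0.21² + 0.19² = 0.9161
With 7 standardized items, total variance = 7. Proportion = 0.9161/7 = 0.1309 → 13.09%.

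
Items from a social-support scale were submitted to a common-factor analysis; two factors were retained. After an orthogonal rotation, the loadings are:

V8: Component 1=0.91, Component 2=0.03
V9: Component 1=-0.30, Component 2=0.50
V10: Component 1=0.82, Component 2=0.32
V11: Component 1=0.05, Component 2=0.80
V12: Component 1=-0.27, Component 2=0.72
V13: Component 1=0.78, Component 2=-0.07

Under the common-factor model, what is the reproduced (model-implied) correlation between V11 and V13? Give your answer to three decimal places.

-0.017

r̂ = Σ λ_i·λ_j across factors = (0.05)(0.78) + (0.80)(-0.07)
  = +0.0390 -0.0560 = -0.0170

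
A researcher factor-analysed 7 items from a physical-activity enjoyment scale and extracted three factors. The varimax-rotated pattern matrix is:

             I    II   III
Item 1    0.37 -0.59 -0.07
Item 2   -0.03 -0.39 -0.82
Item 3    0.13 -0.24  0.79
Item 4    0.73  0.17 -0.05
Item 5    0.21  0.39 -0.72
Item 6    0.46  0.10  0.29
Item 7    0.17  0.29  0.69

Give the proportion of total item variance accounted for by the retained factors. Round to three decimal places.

Communalities: 0.4899, 0.8254, 0.6986, 0.5643, 0.7146, 0.3057, 0.5891; Σh² = 4.1876.
Total variance with 7 standardized items is 7, so the solution explains 4.1876/7 = 0.5982.

0.598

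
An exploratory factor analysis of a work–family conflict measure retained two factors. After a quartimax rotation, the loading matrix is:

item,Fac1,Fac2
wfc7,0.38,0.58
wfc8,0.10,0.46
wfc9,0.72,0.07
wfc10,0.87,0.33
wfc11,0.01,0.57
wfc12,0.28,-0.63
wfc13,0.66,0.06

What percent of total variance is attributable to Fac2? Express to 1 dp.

19.8%

SS loadings for Fac2 = 0.58² + 0.46² + 0.07² + 0.33² + 0.57² + (-0.63)² + 0.06² = 1.3872
With 7 standardized items, total variance = 7. Proportion = 1.3872/7 = 0.1982 → 19.82%.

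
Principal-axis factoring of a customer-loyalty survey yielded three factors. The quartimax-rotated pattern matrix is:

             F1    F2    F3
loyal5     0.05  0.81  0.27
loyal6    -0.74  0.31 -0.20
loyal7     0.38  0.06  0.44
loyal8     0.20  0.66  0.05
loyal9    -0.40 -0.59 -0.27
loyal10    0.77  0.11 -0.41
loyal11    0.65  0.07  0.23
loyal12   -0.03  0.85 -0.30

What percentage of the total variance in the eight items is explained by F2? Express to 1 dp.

SS loadings for F2 = 0.81² + 0.31² + 0.06² + 0.66² + (-0.59)² + 0.11² + 0.07² + 0.85² = 2.2790
With 8 standardized items, total variance = 8. Proportion = 2.2790/8 = 0.2849 → 28.49%.

28.5%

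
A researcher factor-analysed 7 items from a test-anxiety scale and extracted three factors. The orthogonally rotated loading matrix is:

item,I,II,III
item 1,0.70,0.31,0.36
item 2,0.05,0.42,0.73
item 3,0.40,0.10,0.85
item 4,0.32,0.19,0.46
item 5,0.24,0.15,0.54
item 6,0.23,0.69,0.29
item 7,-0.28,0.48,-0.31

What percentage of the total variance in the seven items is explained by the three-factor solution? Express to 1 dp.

58.0%

SS loadings by factor: 0.9438, 1.0476, 2.0684; total = 4.0598.
Total variance with 7 standardized items is 7, so the solution explains 4.0598/7 = 0.5800 = 58.00%.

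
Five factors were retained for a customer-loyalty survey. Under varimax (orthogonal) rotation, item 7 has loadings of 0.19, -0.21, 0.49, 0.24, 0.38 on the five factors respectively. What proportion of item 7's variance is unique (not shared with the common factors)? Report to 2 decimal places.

h² = 0.19² + (-0.21)² + 0.49² + 0.24² + 0.38² = 0.0361 + 0.0441 + 0.2401 + 0.0576 + 0.1444 = 0.5223
Uniqueness u² = 1 − h² = 1 − 0.5223 = 0.4777

0.48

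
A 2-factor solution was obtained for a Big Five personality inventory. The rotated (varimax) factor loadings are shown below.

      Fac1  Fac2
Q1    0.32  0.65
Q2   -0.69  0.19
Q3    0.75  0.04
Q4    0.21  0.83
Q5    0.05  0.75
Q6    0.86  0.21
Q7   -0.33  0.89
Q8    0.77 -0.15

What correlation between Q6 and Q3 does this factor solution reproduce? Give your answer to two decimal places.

r̂ = Σ λ_i·λ_j across factors = (0.86)(0.75) + (0.21)(0.04)
  = +0.6450 +0.0084 = 0.6534

0.65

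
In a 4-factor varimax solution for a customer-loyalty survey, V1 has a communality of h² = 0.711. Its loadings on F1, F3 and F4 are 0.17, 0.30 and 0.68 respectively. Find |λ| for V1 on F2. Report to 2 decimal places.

Under orthogonal rotation h² = Σλ², so λ_F2² = h² − (0.5813) = 0.711 − 0.5813 = 0.1297.
|λ| = √0.1297 = 0.3601.

0.36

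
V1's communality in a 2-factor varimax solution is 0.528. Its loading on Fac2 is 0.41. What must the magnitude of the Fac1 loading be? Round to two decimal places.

0.60

Under orthogonal rotation h² = Σλ², so λ_Fac1² = h² − (0.1681) = 0.528 − 0.1681 = 0.3599.
|λ| = √0.3599 = 0.5999.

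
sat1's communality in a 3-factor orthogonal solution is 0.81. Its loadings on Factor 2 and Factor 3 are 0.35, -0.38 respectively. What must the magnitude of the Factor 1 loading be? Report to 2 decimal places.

Under orthogonal rotation h² = Σλ², so λ_Factor 1² = h² − (0.2669) = 0.81 − 0.2669 = 0.5431.
|λ| = √0.5431 = 0.7370.

0.74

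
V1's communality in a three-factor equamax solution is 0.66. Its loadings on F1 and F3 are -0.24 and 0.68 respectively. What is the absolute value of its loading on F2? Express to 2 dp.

0.37

Under orthogonal rotation h² = Σλ², so λ_F2² = h² − (0.5200) = 0.66 − 0.5200 = 0.1400.
|λ| = √0.1400 = 0.3742.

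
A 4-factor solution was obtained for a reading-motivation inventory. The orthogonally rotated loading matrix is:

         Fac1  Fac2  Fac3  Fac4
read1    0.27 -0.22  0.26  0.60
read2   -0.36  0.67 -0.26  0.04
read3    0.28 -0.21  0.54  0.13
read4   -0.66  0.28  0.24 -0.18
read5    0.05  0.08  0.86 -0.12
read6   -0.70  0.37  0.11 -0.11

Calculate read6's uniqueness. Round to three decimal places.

h² = (-0.70)² + 0.37² + 0.11² + (-0.11)² = 0.4900 + 0.1369 + 0.0121 + 0.0121 = 0.6511
Uniqueness u² = 1 − h² = 1 − 0.6511 = 0.3489

0.349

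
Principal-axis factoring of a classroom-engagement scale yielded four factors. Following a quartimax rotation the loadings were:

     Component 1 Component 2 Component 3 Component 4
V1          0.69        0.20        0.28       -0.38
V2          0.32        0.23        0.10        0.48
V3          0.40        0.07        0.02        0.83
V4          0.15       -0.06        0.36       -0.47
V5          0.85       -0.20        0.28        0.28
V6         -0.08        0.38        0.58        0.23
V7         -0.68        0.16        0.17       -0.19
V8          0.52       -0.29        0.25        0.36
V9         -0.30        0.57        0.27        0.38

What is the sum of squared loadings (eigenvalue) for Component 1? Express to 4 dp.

SS loadings for Component 1 = 0.69² + 0.32² + 0.40² + 0.15² + 0.85² + (-0.08)² + (-0.68)² + 0.52² + (-0.30)² = 0.4761 + 0.1024 + 0.1600 + 0.0225 + 0.7225 + 0.0064 + 0.4624 + 0.2704 + 0.0900 = 2.3127

2.3127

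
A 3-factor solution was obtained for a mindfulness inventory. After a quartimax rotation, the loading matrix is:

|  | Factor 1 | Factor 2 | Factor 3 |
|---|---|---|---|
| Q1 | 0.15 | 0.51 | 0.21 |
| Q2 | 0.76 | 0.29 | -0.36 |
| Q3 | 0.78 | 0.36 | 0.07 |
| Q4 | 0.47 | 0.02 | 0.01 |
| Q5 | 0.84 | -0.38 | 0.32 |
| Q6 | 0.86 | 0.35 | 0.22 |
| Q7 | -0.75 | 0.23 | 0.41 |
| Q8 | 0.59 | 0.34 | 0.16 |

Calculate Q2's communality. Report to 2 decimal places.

h² = 0.76² + 0.29² + (-0.36)² = 0.5776 + 0.0841 + 0.1296 = 0.7913

0.79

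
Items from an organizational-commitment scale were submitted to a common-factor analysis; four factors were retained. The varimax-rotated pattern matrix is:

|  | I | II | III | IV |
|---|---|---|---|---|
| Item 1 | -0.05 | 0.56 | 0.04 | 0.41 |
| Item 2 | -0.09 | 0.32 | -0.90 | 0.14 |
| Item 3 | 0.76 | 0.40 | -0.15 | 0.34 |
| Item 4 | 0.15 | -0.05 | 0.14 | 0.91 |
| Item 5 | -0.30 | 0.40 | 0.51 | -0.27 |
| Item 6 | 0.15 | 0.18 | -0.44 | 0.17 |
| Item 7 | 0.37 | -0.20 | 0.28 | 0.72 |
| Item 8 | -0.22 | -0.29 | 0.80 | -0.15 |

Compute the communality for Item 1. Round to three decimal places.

h² = (-0.05)² + 0.56² + 0.04² + 0.41² = 0.0025 + 0.3136 + 0.0016 + 0.1681 = 0.4858

0.486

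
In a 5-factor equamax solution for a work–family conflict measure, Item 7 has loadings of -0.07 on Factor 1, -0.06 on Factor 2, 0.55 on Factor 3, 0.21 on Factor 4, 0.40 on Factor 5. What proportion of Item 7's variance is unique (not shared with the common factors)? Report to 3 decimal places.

0.485

h² = (-0.07)² + (-0.06)² + 0.55² + 0.21² + 0.40² = 0.0049 + 0.0036 + 0.3025 + 0.0441 + 0.1600 = 0.5151
Uniqueness u² = 1 − h² = 1 − 0.5151 = 0.4849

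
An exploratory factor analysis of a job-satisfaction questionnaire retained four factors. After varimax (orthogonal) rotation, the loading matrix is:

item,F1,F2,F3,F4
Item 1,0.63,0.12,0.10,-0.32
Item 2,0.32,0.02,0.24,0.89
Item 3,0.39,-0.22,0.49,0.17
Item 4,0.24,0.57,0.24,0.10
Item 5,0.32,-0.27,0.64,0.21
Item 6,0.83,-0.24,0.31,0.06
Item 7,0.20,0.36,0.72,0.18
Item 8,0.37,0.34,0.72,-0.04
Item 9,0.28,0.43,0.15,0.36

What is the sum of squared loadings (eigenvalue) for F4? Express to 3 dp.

1.145

SS loadings for F4 = (-0.32)² + 0.89² + 0.17² + 0.10² + 0.21² + 0.06² + 0.18² + (-0.04)² + 0.36² = 0.1024 + 0.7921 + 0.0289 + 0.0100 + 0.0441 + 0.0036 + 0.0324 + 0.0016 + 0.1296 = 1.1447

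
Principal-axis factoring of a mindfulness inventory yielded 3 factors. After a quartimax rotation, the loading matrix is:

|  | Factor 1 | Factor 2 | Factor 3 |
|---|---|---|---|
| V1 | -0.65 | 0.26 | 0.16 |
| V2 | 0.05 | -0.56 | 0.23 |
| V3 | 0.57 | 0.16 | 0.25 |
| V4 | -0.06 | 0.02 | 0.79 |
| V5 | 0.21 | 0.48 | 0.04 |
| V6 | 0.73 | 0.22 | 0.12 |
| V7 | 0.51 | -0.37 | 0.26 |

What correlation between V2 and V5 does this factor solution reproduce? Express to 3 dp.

-0.249

r̂ = Σ λ_i·λ_j across factors = (0.05)(0.21) + (-0.56)(0.48) + (0.23)(0.04)
  = +0.0105 -0.2688 +0.0092 = -0.2491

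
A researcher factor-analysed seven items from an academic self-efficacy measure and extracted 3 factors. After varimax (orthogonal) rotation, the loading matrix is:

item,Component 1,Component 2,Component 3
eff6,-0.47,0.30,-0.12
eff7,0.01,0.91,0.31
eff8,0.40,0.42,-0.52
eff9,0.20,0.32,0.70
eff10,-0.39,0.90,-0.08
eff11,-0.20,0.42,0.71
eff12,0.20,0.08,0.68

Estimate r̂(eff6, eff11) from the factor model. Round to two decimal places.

0.13

r̂ = Σ λ_i·λ_j across factors = (-0.47)(-0.20) + (0.30)(0.42) + (-0.12)(0.71)
  = +0.0940 +0.1260 -0.0852 = 0.1348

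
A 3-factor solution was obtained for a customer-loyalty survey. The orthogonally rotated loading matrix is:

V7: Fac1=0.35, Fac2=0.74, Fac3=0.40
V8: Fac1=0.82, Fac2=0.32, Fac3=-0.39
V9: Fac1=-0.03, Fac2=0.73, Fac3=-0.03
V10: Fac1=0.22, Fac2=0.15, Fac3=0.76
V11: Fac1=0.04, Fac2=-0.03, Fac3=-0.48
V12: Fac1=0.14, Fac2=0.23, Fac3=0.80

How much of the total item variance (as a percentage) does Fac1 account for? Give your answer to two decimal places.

14.42%

SS loadings for Fac1 = 0.35² + 0.82² + (-0.03)² + 0.22² + 0.04² + 0.14² = 0.8654
With 6 standardized items, total variance = 6. Proportion = 0.8654/6 = 0.1442 → 14.42%.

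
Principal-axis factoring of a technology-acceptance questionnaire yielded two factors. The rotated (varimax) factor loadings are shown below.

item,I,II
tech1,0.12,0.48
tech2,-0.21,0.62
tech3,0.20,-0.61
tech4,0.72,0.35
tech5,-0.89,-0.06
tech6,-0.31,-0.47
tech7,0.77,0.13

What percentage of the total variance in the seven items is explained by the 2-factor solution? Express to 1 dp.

SS loadings by factor: 2.0980, 1.3508; total = 3.4488.
Total variance with 7 standardized items is 7, so the solution explains 3.4488/7 = 0.4927 = 49.27%.

49.3%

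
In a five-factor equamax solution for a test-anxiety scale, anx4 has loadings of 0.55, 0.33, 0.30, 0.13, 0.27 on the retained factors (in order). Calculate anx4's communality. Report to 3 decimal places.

h² = 0.55² + 0.33² + 0.30² + 0.13² + 0.27² = 0.3025 + 0.1089 + 0.0900 + 0.0169 + 0.0729 = 0.5912

0.591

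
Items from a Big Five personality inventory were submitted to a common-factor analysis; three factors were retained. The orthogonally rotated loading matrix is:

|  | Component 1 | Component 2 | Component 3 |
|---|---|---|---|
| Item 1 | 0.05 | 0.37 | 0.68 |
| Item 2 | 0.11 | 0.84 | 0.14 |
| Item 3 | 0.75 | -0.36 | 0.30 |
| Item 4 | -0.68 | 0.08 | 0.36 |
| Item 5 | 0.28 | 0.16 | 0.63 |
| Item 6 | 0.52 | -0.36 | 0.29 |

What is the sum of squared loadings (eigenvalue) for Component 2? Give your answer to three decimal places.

SS loadings for Component 2 = 0.37² + 0.84² + (-0.36)² + 0.08² + 0.16² + (-0.36)² = 0.1369 + 0.7056 + 0.1296 + 0.0064 + 0.0256 + 0.1296 = 1.1337

1.134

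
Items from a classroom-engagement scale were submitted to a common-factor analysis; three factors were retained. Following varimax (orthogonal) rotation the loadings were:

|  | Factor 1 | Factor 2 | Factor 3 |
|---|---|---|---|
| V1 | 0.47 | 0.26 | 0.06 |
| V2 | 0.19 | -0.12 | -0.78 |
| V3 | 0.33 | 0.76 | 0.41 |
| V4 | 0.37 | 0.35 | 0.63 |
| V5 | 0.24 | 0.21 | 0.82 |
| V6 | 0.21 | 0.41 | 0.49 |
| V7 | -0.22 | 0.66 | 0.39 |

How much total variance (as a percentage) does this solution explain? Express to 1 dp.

61.8%

SS loadings by factor: 0.6529, 1.4299, 2.2416; total = 4.3244.
Total variance with 7 standardized items is 7, so the solution explains 4.3244/7 = 0.6178 = 61.78%.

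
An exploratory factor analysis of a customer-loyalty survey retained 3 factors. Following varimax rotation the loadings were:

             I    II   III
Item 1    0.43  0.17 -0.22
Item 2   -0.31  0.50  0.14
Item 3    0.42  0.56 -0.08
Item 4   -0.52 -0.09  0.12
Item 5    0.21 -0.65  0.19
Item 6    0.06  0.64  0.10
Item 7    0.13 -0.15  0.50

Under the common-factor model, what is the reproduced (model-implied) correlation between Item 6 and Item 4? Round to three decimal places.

-0.077

r̂ = Σ λ_i·λ_j across factors = (0.06)(-0.52) + (0.64)(-0.09) + (0.10)(0.12)
  = -0.0312 -0.0576 +0.0120 = -0.0768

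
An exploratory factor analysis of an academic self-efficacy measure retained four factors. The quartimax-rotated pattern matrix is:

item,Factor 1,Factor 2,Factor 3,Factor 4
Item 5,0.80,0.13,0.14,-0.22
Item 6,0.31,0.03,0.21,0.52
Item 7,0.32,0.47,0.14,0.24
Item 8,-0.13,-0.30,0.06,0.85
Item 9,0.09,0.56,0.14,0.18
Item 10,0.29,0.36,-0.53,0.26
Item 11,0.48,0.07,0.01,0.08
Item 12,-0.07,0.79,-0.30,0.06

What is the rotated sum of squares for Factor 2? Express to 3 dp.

SS loadings for Factor 2 = 0.13² + 0.03² + 0.47² + (-0.30)² + 0.56² + 0.36² + 0.07² + 0.79² = 0.0169 + 0.0009 + 0.2209 + 0.0900 + 0.3136 + 0.1296 + 0.0049 + 0.6241 = 1.4009

1.401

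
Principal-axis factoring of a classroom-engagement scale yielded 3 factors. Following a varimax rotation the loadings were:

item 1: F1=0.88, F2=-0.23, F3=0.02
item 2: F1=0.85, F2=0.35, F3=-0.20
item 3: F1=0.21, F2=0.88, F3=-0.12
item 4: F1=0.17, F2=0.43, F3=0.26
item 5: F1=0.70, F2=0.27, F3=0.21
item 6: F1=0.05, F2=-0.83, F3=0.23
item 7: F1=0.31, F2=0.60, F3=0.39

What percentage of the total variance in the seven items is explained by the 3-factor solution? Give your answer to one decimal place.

SS loadings by factor: 2.1585, 2.2565, 0.3715; total = 4.7865.
Total variance with 7 standardized items is 7, so the solution explains 4.7865/7 = 0.6838 = 68.38%.

68.4%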